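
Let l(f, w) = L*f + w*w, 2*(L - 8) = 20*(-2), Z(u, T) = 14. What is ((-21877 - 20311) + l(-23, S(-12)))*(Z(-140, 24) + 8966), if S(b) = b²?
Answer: -190160480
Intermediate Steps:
L = -12 (L = 8 + (20*(-2))/2 = 8 + (½)*(-40) = 8 - 20 = -12)
l(f, w) = w² - 12*f (l(f, w) = -12*f + w*w = -12*f + w² = w² - 12*f)
((-21877 - 20311) + l(-23, S(-12)))*(Z(-140, 24) + 8966) = ((-21877 - 20311) + (((-12)²)² - 12*(-23)))*(14 + 8966) = (-42188 + (144² + 276))*8980 = (-42188 + (20736 + 276))*8980 = (-42188 + 21012)*8980 = -21176*8980 = -190160480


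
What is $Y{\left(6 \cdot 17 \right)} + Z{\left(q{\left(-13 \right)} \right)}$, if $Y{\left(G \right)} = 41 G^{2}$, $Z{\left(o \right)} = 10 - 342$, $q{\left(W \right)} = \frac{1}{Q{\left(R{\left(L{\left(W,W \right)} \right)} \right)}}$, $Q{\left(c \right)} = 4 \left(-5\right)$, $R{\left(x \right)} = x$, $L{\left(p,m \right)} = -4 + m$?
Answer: $426232$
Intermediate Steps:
$Q{\left(c \right)} = -20$
$q{\left(W \right)} = - \frac{1}{20}$ ($q{\left(W \right)} = \frac{1}{-20} = - \frac{1}{20}$)
$Z{\left(o \right)} = -332$
$Y{\left(6 \cdot 17 \right)} + Z{\left(q{\left(-13 \right)} \right)} = 41 \left(6 \cdot 17\right)^{2} - 332 = 41 \cdot 102^{2} - 332 = 41 \cdot 10404 - 332 = 426564 - 332 = 426232$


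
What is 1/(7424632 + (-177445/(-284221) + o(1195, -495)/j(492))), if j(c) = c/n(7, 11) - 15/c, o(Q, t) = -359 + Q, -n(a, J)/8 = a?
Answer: 2876600741/21357430933921269 ≈ 1.3469e-7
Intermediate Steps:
n(a, J) = -8*a
j(c) = -15/c - c/56 (j(c) = c/((-8*7)) - 15/c = c/(-56) - 15/c = c*(-1/56) - 15/c = -c/56 - 15/c = -15/c - c/56)
1/(7424632 + (-177445/(-284221) + o(1195, -495)/j(492))) = 1/(7424632 + (-177445/(-284221) + (-359 + 1195)/(-15/492 - 1/56*492))) = 1/(7424632 + (-177445*(-1/284221) + 836/(-15*1/492 - 123/14))) = 1/(7424632 + (177445/284221 + 836/(-5/164 - 123/14))) = 1/(7424632 + (177445/284221 + 836/(-10121/1148))) = 1/(7424632 + (177445/284221 + 836*(-1148/10121))) = 1/(7424632 + (177445/284221 - 959728/10121)) = 1/(7424632 - 270978931043/2876600741) = 1/(21357430933921269/2876600741) = 2876600741/21357430933921269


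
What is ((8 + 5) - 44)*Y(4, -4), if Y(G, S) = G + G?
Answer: -248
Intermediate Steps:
Y(G, S) = 2*G
((8 + 5) - 44)*Y(4, -4) = ((8 + 5) - 44)*(2*4) = (13 - 44)*8 = -31*8 = -248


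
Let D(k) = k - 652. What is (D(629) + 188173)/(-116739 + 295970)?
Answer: 188150/179231 ≈ 1.0498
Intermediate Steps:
D(k) = -652 + k
(D(629) + 188173)/(-116739 + 295970) = ((-652 + 629) + 188173)/(-116739 + 295970) = (-23 + 188173)/179231 = 188150*(1/179231) = 188150/179231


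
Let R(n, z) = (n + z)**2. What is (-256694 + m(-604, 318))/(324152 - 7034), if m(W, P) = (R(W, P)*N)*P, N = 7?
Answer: 90910601/158559 ≈ 573.36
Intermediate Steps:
m(W, P) = 7*P*(P + W)**2 (m(W, P) = ((W + P)**2*7)*P = ((P + W)**2*7)*P = (7*(P + W)**2)*P = 7*P*(P + W)**2)
(-256694 + m(-604, 318))/(324152 - 7034) = (-256694 + 7*318*(318 - 604)**2)/(324152 - 7034) = (-256694 + 7*318*(-286)**2)/317118 = (-256694 + 7*318*81796)*(1/317118) = (-256694 + 182077896)*(1/317118) = 181821202*(1/317118) = 90910601/158559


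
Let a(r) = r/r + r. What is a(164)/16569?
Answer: 55/5523 ≈ 0.0099584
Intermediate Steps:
a(r) = 1 + r
a(164)/16569 = (1 + 164)/16569 = 165*(1/16569) = 55/5523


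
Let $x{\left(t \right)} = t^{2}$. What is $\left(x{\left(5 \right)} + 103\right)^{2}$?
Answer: $16384$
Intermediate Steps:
$\left(x{\left(5 \right)} + 103\right)^{2} = \left(5^{2} + 103\right)^{2} = \left(25 + 103\right)^{2} = 128^{2} = 16384$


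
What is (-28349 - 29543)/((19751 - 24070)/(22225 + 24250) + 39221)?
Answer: -672632675/455697914 ≈ -1.4760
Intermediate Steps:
(-28349 - 29543)/((19751 - 24070)/(22225 + 24250) + 39221) = -57892/(-4319/46475 + 39221) = -57892/1822791656/46475 = -57892*46475/1822791656 = -672632675/455697914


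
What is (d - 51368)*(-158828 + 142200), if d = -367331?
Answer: 6962126972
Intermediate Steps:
(d - 51368)*(-158828 + 142200) = (-367331 - 51368)*(-158828 + 142200) = -418699*(-16628) = 6962126972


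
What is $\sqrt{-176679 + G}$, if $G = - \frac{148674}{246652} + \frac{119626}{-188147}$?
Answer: $\frac{i \sqrt{95124385476275722592252066}}{23203416922} \approx 420.33 i$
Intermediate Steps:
$G = - \frac{28739279615}{23203416922}$ ($G = \left(-148674\right) \frac{1}{246652} + 119626 \left(- \frac{1}{188147}\right) = - \frac{74337}{123326} - \frac{119626}{188147} = - \frac{28739279615}{23203416922} \approx -1.2386$)
$\sqrt{-176679 + G} = \sqrt{-176679 - \frac{28739279615}{23203416922}} = \sqrt{- \frac{4099585237641653}{23203416922}} = \frac{i \sqrt{95124385476275722592252066}}{23203416922}$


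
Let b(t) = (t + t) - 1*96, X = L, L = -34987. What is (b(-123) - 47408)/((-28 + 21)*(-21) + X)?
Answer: 4775/3484 ≈ 1.3706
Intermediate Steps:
X = -34987
b(t) = -96 + 2*t (b(t) = 2*t - 96 = -96 + 2*t)
(b(-123) - 47408)/((-28 + 21)*(-21) + X) = ((-96 + 2*(-123)) - 47408)/((-28 + 21)*(-21) - 34987) = ((-96 - 246) - 47408)/(-7*(-21) - 34987) = (-342 - 47408)/(147 - 34987) = -47750/(-34840) = -47750*(-1/34840) = 4775/3484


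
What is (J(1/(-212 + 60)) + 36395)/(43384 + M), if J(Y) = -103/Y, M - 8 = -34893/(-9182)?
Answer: 477932282/398460237 ≈ 1.1994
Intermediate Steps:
M = 108349/9182 (M = 8 - 34893/(-9182) = 8 - 34893*(-1/9182) = 8 + 34893/9182 = 108349/9182 ≈ 11.800)
(J(1/(-212 + 60)) + 36395)/(43384 + M) = (-103/(1/(-212 + 60)) + 36395)/(43384 + 108349/9182) = (-103/(1/(-152)) + 36395)/(398460237/9182) = (-103/(-1/152) + 36395)*(9182/398460237) = (-103*(-152) + 36395)*(9182/398460237) = (15656 + 36395)*(9182/398460237) = 52051*(9182/398460237) = 477932282/398460237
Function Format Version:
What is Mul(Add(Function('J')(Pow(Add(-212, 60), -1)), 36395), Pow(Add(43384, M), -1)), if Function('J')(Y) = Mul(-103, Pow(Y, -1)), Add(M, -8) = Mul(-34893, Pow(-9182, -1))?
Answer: Rational(477932282, 398460237) ≈ 1.1994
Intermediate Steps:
M = Rational(108349, 9182) (M = Add(8, Mul(-34893, Pow(-9182, -1))) = Add(8, Mul(-34893, Rational(-1, 9182))) = Add(8, Rational(34893, 9182)) = Rational(108349, 9182) ≈ 11.800)
Mul(Add(Function('J')(Pow(Add(-212, 60), -1)), 36395), Pow(Add(43384, M), -1)) = Mul(Add(Mul(-103, Pow(Pow(Add(-212, 60), -1), -1)), 36395), Pow(Add(43384, Rational(108349, 9182)), -1)) = Mul(Add(Mul(-103, Pow(Pow(-152, -1), -1)), 36395), Pow(Rational(398460237, 9182), -1)) = Mul(Add(Mul(-103, Pow(Rational(-1, 152), -1)), 36395), Rational(9182, 398460237)) = Mul(Add(Mul(-103, -152), 36395), Rational(9182, 398460237)) = Mul(Add(15656, 36395), Rational(9182, 398460237)) = Mul(52051, Rational(9182, 398460237)) = Rational(477932282, 398460237)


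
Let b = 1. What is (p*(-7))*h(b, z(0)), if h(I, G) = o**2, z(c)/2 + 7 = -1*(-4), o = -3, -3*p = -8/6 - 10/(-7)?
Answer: 2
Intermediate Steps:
p = -2/63 (p = -(-8/6 - 10/(-7))/3 = -(-8*1/6 - 10*(-1/7))/3 = -(-4/3 + 10/7)/3 = -1/3*2/21 = -2/63 ≈ -0.031746)
z(c) = -6 (z(c) = -14 + 2*(-1*(-4)) = -14 + 2*4 = -14 + 8 = -6)
h(I, G) = 9 (h(I, G) = (-3)**2 = 9)
(p*(-7))*h(b, z(0)) = -2/63*(-7)*9 = (2/9)*9 = 2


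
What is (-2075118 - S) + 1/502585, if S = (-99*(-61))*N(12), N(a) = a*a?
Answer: -1479979137389/502585 ≈ -2.9447e+6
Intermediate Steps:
N(a) = a²
S = 869616 (S = -99*(-61)*12² = 6039*144 = 869616)
(-2075118 - S) + 1/502585 = (-2075118 - 1*869616) + 1/502585 = (-2075118 - 869616) + 1/502585 = -2944734 + 1/502585 = -1479979137389/502585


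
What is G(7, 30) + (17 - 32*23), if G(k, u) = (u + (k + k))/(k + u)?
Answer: -26559/37 ≈ -717.81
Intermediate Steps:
G(k, u) = (u + 2*k)/(k + u)
G(7, 30) + (17 - 32*23) = (30 + 2*7)/(7 + 30) + (17 - 32*23) = (30 + 14)/37 + (17 - 736) = (1/37)*44 - 719 = 44/37 - 719 = -26559/37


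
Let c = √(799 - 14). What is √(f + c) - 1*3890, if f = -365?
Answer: -3890 + I*√(365 - √785) ≈ -3890.0 + 18.357*I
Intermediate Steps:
c = √785 ≈ 28.018
√(f + c) - 1*3890 = √(-365 + √785) - 1*3890 = √(-365 + √785) - 3890 = -3890 + √(-365 + √785)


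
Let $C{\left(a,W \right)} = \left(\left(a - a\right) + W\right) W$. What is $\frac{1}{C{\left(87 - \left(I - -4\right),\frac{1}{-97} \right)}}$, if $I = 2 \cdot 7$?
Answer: $9409$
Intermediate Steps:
$I = 14$
$C{\left(a,W \right)} = W^{2}$ ($C{\left(a,W \right)} = \left(0 + W\right) W = W W = W^{2}$)
$\frac{1}{C{\left(87 - \left(I - -4\right),\frac{1}{-97} \right)}} = \frac{1}{\left(\frac{1}{-97}\right)^{2}} = \frac{1}{\left(- \frac{1}{97}\right)^{2}} = \frac{1}{\frac{1}{9409}} = 9409$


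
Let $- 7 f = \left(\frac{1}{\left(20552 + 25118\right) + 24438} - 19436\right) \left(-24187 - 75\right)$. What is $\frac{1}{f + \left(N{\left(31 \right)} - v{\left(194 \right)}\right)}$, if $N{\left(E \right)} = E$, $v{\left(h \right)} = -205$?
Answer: $- \frac{35054}{2361410605027} \approx -1.4845 \cdot 10^{-8}$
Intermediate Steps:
$f = - \frac{2361418877771}{35054}$ ($f = - \frac{\left(\frac{1}{\left(20552 + 25118\right) + 24438} - 19436\right) \left(-24187 - 75\right)}{7} = - \frac{\left(\frac{1}{45670 + 24438} - 19436\right) \left(-24187 - 75\right)}{7} = - \frac{\left(\frac{1}{70108} - 19436\right) \left(-24187 - 75\right)}{7} = - \frac{\left(\frac{1}{70108} - 19436\right) \left(-24262\right)}{7} = - \frac{\left(- \frac{1362619087}{70108}\right) \left(-24262\right)}{7} = \left(- \frac{1}{7}\right) \frac{16529932144397}{35054} = - \frac{2361418877771}{35054} \approx -6.7365 \cdot 10^{7}$)
$\frac{1}{f + \left(N{\left(31 \right)} - v{\left(194 \right)}\right)} = \frac{1}{- \frac{2361418877771}{35054} + \left(31 - -205\right)} = \frac{1}{- \frac{2361418877771}{35054} + \left(31 + 205\right)} = \frac{1}{- \frac{2361418877771}{35054} + 236} = \frac{1}{- \frac{2361410605027}{35054}} = - \frac{35054}{2361410605027}$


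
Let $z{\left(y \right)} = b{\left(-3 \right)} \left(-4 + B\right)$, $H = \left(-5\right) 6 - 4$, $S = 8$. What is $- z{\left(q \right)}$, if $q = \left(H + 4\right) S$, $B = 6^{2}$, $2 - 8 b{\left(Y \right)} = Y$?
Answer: $-20$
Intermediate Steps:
$b{\left(Y \right)} = \frac{1}{4} - \frac{Y}{8}$
$B = 36$
$H = -34$ ($H = -30 - 4 = -34$)
$q = -240$ ($q = \left(-34 + 4\right) 8 = \left(-30\right) 8 = -240$)
$z{\left(y \right)} = 20$ ($z{\left(y \right)} = \left(\frac{1}{4} - - \frac{3}{8}\right) \left(-4 + 36\right) = \left(\frac{1}{4} + \frac{3}{8}\right) 32 = \frac{5}{8} \cdot 32 = 20$)
$- z{\left(q \right)} = \left(-1\right) 20 = -20$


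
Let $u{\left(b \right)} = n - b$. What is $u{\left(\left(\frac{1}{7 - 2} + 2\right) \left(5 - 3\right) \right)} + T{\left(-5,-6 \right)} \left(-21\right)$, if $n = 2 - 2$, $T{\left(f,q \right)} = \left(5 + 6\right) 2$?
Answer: $- \frac{2332}{5} \approx -466.4$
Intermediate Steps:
$T{\left(f,q \right)} = 22$ ($T{\left(f,q \right)} = 11 \cdot 2 = 22$)
$n = 0$ ($n = 2 - 2 = 0$)
$u{\left(b \right)} = - b$ ($u{\left(b \right)} = 0 - b = - b$)
$u{\left(\left(\frac{1}{7 - 2} + 2\right) \left(5 - 3\right) \right)} + T{\left(-5,-6 \right)} \left(-21\right) = - \left(\frac{1}{7 - 2} + 2\right) \left(5 - 3\right) + 22 \left(-21\right) = - \left(\frac{1}{5} + 2\right) 2 - 462 = - \frac{11 \cdot 2}{5} - 462 = \left(-1\right) \frac{22}{5} - 462 = - \frac{22}{5} - 462 = - \frac{2332}{5}$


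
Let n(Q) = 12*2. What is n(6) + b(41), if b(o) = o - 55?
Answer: 10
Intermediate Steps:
n(Q) = 24
b(o) = -55 + o
n(6) + b(41) = 24 + (-55 + 41) = 24 - 14 = 10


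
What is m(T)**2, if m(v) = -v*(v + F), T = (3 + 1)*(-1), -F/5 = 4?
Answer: 9216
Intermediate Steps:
F = -20 (F = -5*4 = -20)
T = -4 (T = 4*(-1) = -4)
m(v) = -v*(-20 + v) (m(v) = -v*(v - 20) = -v*(-20 + v))
m(T)**2 = (-4*(20 - 1*(-4)))**2 = (-4*(20 + 4))**2 = (-4*24)**2 = (-96)**2 = 9216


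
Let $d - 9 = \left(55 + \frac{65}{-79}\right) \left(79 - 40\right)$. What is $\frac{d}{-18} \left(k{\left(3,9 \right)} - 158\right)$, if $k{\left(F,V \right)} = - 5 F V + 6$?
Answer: $\frac{16036699}{474} \approx 33833.0$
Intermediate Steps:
$k{\left(F,V \right)} = 6 - 5 F V$ ($k{\left(F,V \right)} = - 5 F V + 6 = 6 - 5 F V$)
$d = \frac{167631}{79}$ ($d = 9 + \left(55 + \frac{65}{-79}\right) \left(79 - 40\right) = 9 + \left(55 + 65 \left(- \frac{1}{79}\right)\right) 39 = 9 + \left(55 - \frac{65}{79}\right) 39 = 9 + \frac{4280}{79} \cdot 39 = 9 + \frac{166920}{79} = \frac{167631}{79} \approx 2121.9$)
$\frac{d}{-18} \left(k{\left(3,9 \right)} - 158\right) = \frac{167631}{79 \left(-18\right)} \left(\left(6 - 15 \cdot 9\right) - 158\right) = \frac{167631}{79} \left(- \frac{1}{18}\right) \left(\left(6 - 135\right) - 158\right) = - \frac{55877 \left(-129 - 158\right)}{474} = \left(- \frac{55877}{474}\right) \left(-287\right) = \frac{16036699}{474}$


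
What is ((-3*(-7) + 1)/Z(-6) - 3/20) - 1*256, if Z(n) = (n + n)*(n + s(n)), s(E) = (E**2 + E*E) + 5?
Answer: -1091309/4260 ≈ -256.18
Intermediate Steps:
s(E) = 5 + 2*E**2 (s(E) = (E**2 + E**2) + 5 = 2*E**2 + 5 = 5 + 2*E**2)
Z(n) = 2*n*(5 + n + 2*n**2) (Z(n) = (n + n)*(n + (5 + 2*n**2)) = (2*n)*(5 + n + 2*n**2) = 2*n*(5 + n + 2*n**2))
((-3*(-7) + 1)/Z(-6) - 3/20) - 1*256 = ((-3*(-7) + 1)/((2*(-6)*(5 - 6 + 2*(-6)**2))) - 3/20) - 1*256 = ((21 + 1)/((2*(-6)*(5 - 6 + 2*36))) - 3*1/20) - 256 = (22/((2*(-6)*(5 - 6 + 72))) - 3/20) - 256 = (22/((2*(-6)*71)) - 3/20) - 256 = (22/(-852) - 3/20) - 256 = (22*(-1/852) - 3/20) - 256 = (-11/426 - 3/20) - 256 = -749/4260 - 256 = -1091309/4260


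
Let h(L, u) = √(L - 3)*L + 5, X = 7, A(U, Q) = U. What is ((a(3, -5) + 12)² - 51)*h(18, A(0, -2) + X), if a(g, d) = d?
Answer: -10 - 36*√15 ≈ -149.43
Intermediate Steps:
h(L, u) = 5 + L*√(-3 + L) (h(L, u) = √(-3 + L)*L + 5 = L*√(-3 + L) + 5 = 5 + L*√(-3 + L))
((a(3, -5) + 12)² - 51)*h(18, A(0, -2) + X) = ((-5 + 12)² - 51)*(5 + 18*√(-3 + 18)) = (7² - 51)*(5 + 18*√15) = (49 - 51)*(5 + 18*√15) = -2*(5 + 18*√15) = -10 - 36*√15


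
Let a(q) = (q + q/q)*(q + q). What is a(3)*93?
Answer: 2232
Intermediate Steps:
a(q) = 2*q*(1 + q) (a(q) = (q + 1)*(2*q) = (1 + q)*(2*q) = 2*q*(1 + q))
a(3)*93 = (2*3*(1 + 3))*93 = (2*3*4)*93 = 24*93 = 2232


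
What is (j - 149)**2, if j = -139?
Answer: 82944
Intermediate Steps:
(j - 149)**2 = (-139 - 149)**2 = (-288)**2 = 82944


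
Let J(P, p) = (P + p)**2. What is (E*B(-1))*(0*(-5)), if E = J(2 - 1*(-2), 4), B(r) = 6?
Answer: 0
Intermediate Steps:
E = 64 (E = ((2 - 1*(-2)) + 4)**2 = ((2 + 2) + 4)**2 = (4 + 4)**2 = 8**2 = 64)
(E*B(-1))*(0*(-5)) = (64*6)*(0*(-5)) = 384*0 = 0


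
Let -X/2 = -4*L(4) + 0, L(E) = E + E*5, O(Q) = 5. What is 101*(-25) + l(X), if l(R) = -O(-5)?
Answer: -2530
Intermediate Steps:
L(E) = 6*E (L(E) = E + 5*E = 6*E)
X = 192 (X = -2*(-24*4 + 0) = -2*(-4*24 + 0) = -2*(-96 + 0) = -2*(-96) = 192)
l(R) = -5 (l(R) = -1*5 = -5)
101*(-25) + l(X) = 101*(-25) - 5 = -2525 - 5 = -2530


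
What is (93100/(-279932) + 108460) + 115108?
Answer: 15645936069/69983 ≈ 2.2357e+5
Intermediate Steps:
(93100/(-279932) + 108460) + 115108 = (93100*(-1/279932) + 108460) + 115108 = (-23275/69983 + 108460) + 115108 = 7590332905/69983 + 115108 = 15645936069/69983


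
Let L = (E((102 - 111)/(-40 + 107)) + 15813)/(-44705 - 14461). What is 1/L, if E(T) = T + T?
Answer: -440458/117717 ≈ -3.7417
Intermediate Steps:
E(T) = 2*T
L = -117717/440458 (L = (2*((102 - 111)/(-40 + 107)) + 15813)/(-44705 - 14461) = (2*(-9/67) + 15813)/(-59166) = (2*(-9*1/67) + 15813)*(-1/59166) = (2*(-9/67) + 15813)*(-1/59166) = (-18/67 + 15813)*(-1/59166) = (1059453/67)*(-1/59166) = -117717/440458 ≈ -0.26726)
1/L = 1/(-117717/440458) = -440458/117717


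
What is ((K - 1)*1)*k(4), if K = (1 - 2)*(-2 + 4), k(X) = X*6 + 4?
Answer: -84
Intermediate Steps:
k(X) = 4 + 6*X (k(X) = 6*X + 4 = 4 + 6*X)
K = -2 (K = -1*2 = -2)
((K - 1)*1)*k(4) = ((-2 - 1)*1)*(4 + 6*4) = (-3*1)*(4 + 24) = -3*28 = -84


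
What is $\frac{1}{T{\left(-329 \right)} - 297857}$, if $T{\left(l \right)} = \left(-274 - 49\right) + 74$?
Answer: $- \frac{1}{298106} \approx -3.3545 \cdot 10^{-6}$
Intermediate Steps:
$T{\left(l \right)} = -249$ ($T{\left(l \right)} = -323 + 74 = -249$)
$\frac{1}{T{\left(-329 \right)} - 297857} = \frac{1}{-249 - 297857} = \frac{1}{-298106} = - \frac{1}{298106}$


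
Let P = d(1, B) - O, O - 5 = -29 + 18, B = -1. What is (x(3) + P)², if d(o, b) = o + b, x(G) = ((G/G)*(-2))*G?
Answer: 0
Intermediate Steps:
x(G) = -2*G (x(G) = (1*(-2))*G = -2*G)
d(o, b) = b + o
O = -6 (O = 5 + (-29 + 18) = 5 - 11 = -6)
P = 6 (P = (-1 + 1) - 1*(-6) = 0 + 6 = 6)
(x(3) + P)² = (-2*3 + 6)² = (-6 + 6)² = 0² = 0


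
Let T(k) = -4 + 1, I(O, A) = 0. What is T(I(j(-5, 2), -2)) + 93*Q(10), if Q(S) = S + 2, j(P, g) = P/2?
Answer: 1113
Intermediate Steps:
j(P, g) = P/2 (j(P, g) = P*(½) = P/2)
T(k) = -3
Q(S) = 2 + S
T(I(j(-5, 2), -2)) + 93*Q(10) = -3 + 93*(2 + 10) = -3 + 93*12 = -3 + 1116 = 1113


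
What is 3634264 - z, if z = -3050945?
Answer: 6685209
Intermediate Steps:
3634264 - z = 3634264 - 1*(-3050945) = 3634264 + 3050945 = 6685209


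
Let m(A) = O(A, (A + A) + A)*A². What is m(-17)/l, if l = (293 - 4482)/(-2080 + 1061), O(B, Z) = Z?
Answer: -15019041/4189 ≈ -3585.4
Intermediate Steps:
l = 4189/1019 (l = -4189/(-1019) = -4189*(-1/1019) = 4189/1019 ≈ 4.1109)
m(A) = 3*A³ (m(A) = ((A + A) + A)*A² = (2*A + A)*A² = (3*A)*A² = 3*A³)
m(-17)/l = (3*(-17)³)/(4189/1019) = (3*(-4913))*(1019/4189) = -14739*1019/4189 = -15019041/4189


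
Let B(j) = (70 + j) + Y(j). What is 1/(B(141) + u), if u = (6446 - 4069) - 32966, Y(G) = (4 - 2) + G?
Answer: -1/30235 ≈ -3.3074e-5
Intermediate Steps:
Y(G) = 2 + G
B(j) = 72 + 2*j (B(j) = (70 + j) + (2 + j) = 72 + 2*j)
u = -30589 (u = 2377 - 32966 = -30589)
1/(B(141) + u) = 1/((72 + 2*141) - 30589) = 1/((72 + 282) - 30589) = 1/(354 - 30589) = 1/(-30235) = -1/30235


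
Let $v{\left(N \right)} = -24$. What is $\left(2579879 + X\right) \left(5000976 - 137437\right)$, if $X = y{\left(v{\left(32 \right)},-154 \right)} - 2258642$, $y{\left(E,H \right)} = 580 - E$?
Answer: $1565286255299$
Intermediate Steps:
$X = -2258038$ ($X = \left(580 - -24\right) - 2258642 = \left(580 + 24\right) - 2258642 = 604 - 2258642 = -2258038$)
$\left(2579879 + X\right) \left(5000976 - 137437\right) = \left(2579879 - 2258038\right) \left(5000976 - 137437\right) = 321841 \cdot 4863539 = 1565286255299$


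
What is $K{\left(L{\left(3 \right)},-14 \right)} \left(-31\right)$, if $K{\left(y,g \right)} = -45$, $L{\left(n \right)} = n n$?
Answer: $1395$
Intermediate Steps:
$L{\left(n \right)} = n^{2}$
$K{\left(L{\left(3 \right)},-14 \right)} \left(-31\right) = \left(-45\right) \left(-31\right) = 1395$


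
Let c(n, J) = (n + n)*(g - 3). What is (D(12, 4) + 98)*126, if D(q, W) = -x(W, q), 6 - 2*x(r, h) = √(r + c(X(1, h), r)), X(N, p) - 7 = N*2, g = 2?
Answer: 11970 + 63*I*√14 ≈ 11970.0 + 235.72*I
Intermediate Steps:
X(N, p) = 7 + 2*N (X(N, p) = 7 + N*2 = 7 + 2*N)
c(n, J) = -2*n (c(n, J) = (n + n)*(2 - 3) = (2*n)*(-1) = -2*n)
x(r, h) = 3 - √(-18 + r)/2 (x(r, h) = 3 - √(r - 2*(7 + 2*1))/2 = 3 - √(r - 2*(7 + 2))/2 = 3 - √(r - 2*9)/2 = 3 - √(r - 18)/2 = 3 - √(-18 + r)/2)
D(q, W) = -3 + √(-18 + W)/2 (D(q, W) = -(3 - √(-18 + W)/2) = -3 + √(-18 + W)/2)
(D(12, 4) + 98)*126 = ((-3 + √(-18 + 4)/2) + 98)*126 = ((-3 + √(-14)/2) + 98)*126 = ((-3 + (I*√14)/2) + 98)*126 = ((-3 + I*√14/2) + 98)*126 = (95 + I*√14/2)*126 = 11970 + 63*I*√14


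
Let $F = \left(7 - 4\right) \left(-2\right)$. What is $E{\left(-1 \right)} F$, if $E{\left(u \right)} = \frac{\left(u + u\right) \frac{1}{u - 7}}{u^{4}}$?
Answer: $- \frac{3}{2} \approx -1.5$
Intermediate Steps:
$F = -6$ ($F = 3 \left(-2\right) = -6$)
$E{\left(u \right)} = \frac{2}{u^{3} \left(-7 + u\right)}$ ($E{\left(u \right)} = \frac{2 u \frac{1}{-7 + u}}{u^{4}} = \frac{2}{u^{3} \left(-7 + u\right)}$)
$E{\left(-1 \right)} F = \frac{2}{\left(-1\right) \left(-7 - 1\right)} \left(-6\right) = 2 \left(-1\right) \frac{1}{-8} \left(-6\right) = 2 \left(-1\right) \left(- \frac{1}{8}\right) \left(-6\right) = \frac{1}{4} \left(-6\right) = - \frac{3}{2}$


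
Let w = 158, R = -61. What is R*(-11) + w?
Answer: 829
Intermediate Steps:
R*(-11) + w = -61*(-11) + 158 = 671 + 158 = 829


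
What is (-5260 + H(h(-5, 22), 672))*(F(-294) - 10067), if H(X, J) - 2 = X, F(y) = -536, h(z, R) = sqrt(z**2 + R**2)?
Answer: 55750574 - 10603*sqrt(509) ≈ 5.5511e+7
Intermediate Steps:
h(z, R) = sqrt(R**2 + z**2)
H(X, J) = 2 + X
(-5260 + H(h(-5, 22), 672))*(F(-294) - 10067) = (-5260 + (2 + sqrt(22**2 + (-5)**2)))*(-536 - 10067) = (-5260 + (2 + sqrt(484 + 25)))*(-10603) = (-5260 + (2 + sqrt(509)))*(-10603) = (-5258 + sqrt(509))*(-10603) = 55750574 - 10603*sqrt(509)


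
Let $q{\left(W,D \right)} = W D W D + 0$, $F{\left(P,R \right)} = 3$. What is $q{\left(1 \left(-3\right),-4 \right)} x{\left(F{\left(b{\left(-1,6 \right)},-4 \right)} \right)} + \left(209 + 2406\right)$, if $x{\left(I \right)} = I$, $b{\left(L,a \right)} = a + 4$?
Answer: $3047$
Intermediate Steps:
$b{\left(L,a \right)} = 4 + a$
$q{\left(W,D \right)} = D^{2} W^{2}$ ($q{\left(W,D \right)} = D W W D + 0 = D W^{2} D + 0 = D^{2} W^{2} + 0 = D^{2} W^{2}$)
$q{\left(1 \left(-3\right),-4 \right)} x{\left(F{\left(b{\left(-1,6 \right)},-4 \right)} \right)} + \left(209 + 2406\right) = \left(-4\right)^{2} \left(1 \left(-3\right)\right)^{2} \cdot 3 + \left(209 + 2406\right) = 16 \left(-3\right)^{2} \cdot 3 + 2615 = 16 \cdot 9 \cdot 3 + 2615 = 144 \cdot 3 + 2615 = 432 + 2615 = 3047$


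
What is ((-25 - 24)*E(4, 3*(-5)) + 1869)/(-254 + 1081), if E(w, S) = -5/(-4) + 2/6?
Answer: 21497/9924 ≈ 2.1662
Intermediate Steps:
E(w, S) = 19/12 (E(w, S) = -5*(-1/4) + 2*(1/6) = 5/4 + 1/3 = 19/12)
((-25 - 24)*E(4, 3*(-5)) + 1869)/(-254 + 1081) = ((-25 - 24)*(19/12) + 1869)/(-254 + 1081) = (-49*19/12 + 1869)/827 = (-931/12 + 1869)*(1/827) = (21497/12)*(1/827) = 21497/9924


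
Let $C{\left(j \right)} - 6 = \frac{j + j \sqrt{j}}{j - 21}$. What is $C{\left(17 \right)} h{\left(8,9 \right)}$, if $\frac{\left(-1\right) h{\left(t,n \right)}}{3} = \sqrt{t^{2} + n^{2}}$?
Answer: $- \frac{21 \sqrt{145}}{4} + \frac{51 \sqrt{2465}}{4} \approx 569.8$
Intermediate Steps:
$C{\left(j \right)} = 6 + \frac{j + j^{\frac{3}{2}}}{-21 + j}$ ($C{\left(j \right)} = 6 + \frac{j + j \sqrt{j}}{j - 21} = 6 + \frac{j + j^{\frac{3}{2}}}{-21 + j}$)
$h{\left(t,n \right)} = - 3 \sqrt{n^{2} + t^{2}}$ ($h{\left(t,n \right)} = - 3 \sqrt{t^{2} + n^{2}} = - 3 \sqrt{n^{2} + t^{2}}$)
$C{\left(17 \right)} h{\left(8,9 \right)} = \frac{-126 + 17^{\frac{3}{2}} + 7 \cdot 17}{-21 + 17} \left(- 3 \sqrt{9^{2} + 8^{2}}\right) = \frac{-126 + 17 \sqrt{17} + 119}{-4} \left(- 3 \sqrt{81 + 64}\right) = - \frac{-7 + 17 \sqrt{17}}{4} \left(- 3 \sqrt{145}\right) = \left(\frac{7}{4} - \frac{17 \sqrt{17}}{4}\right) \left(- 3 \sqrt{145}\right) = - 3 \sqrt{145} \left(\frac{7}{4} - \frac{17 \sqrt{17}}{4}\right)$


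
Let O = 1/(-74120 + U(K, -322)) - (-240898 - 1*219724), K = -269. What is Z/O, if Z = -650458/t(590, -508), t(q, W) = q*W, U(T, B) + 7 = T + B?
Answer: 12150230211/2578847421803350 ≈ 4.7115e-6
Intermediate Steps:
U(T, B) = -7 + B + T (U(T, B) = -7 + (T + B) = -7 + (B + T) = -7 + B + T)
t(q, W) = W*q
O = 34416754595/74718 (O = 1/(-74120 + (-7 - 322 - 269)) - (-240898 - 1*219724) = 1/(-74120 - 598) - (-240898 - 219724) = 1/(-74718) - 1*(-460622) = -1/74718 + 460622 = 34416754595/74718 ≈ 4.6062e+5)
Z = 325229/149860 (Z = -650458/((-508*590)) = -650458/(-299720) = -650458*(-1/299720) = 325229/149860 ≈ 2.1702)
Z/O = 325229/(149860*(34416754595/74718)) = (325229/149860)*(74718/34416754595) = 12150230211/2578847421803350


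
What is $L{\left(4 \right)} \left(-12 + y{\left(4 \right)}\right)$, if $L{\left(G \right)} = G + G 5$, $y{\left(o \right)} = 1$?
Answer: $-264$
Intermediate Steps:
$L{\left(G \right)} = 6 G$ ($L{\left(G \right)} = G + 5 G = 6 G$)
$L{\left(4 \right)} \left(-12 + y{\left(4 \right)}\right) = 6 \cdot 4 \left(-12 + 1\right) = 24 \left(-11\right) = -264$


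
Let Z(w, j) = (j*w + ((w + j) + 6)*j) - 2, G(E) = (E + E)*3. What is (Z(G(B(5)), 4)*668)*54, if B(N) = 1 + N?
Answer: 11759472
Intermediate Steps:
G(E) = 6*E (G(E) = (2*E)*3 = 6*E)
Z(w, j) = -2 + j*w + j*(6 + j + w) (Z(w, j) = (j*w + ((j + w) + 6)*j) - 2 = (j*w + (6 + j + w)*j) - 2 = (j*w + j*(6 + j + w)) - 2 = -2 + j*w + j*(6 + j + w))
(Z(G(B(5)), 4)*668)*54 = ((-2 + 4² + 6*4 + 2*4*(6*(1 + 5)))*668)*54 = ((-2 + 16 + 24 + 2*4*(6*6))*668)*54 = ((-2 + 16 + 24 + 2*4*36)*668)*54 = ((-2 + 16 + 24 + 288)*668)*54 = (326*668)*54 = 217768*54 = 11759472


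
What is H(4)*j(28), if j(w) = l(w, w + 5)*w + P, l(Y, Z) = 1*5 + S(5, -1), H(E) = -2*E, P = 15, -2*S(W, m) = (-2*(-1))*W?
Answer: -120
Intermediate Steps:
S(W, m) = -W (S(W, m) = -(-2*(-1))*W/2 = -W)
l(Y, Z) = 0 (l(Y, Z) = 1*5 - 1*5 = 5 - 5 = 0)
j(w) = 15 (j(w) = 0*w + 15 = 0 + 15 = 15)
H(4)*j(28) = -2*4*15 = -8*15 = -120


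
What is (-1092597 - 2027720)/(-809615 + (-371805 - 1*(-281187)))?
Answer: 3120317/900233 ≈ 3.4661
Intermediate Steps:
(-1092597 - 2027720)/(-809615 + (-371805 - 1*(-281187))) = -3120317/(-809615 + (-371805 + 281187)) = -3120317/(-809615 - 90618) = -3120317/(-900233) = -3120317*(-1/900233) = 3120317/900233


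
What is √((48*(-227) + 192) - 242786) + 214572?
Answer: 214572 + I*√253490 ≈ 2.1457e+5 + 503.48*I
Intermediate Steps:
√((48*(-227) + 192) - 242786) + 214572 = √((-10896 + 192) - 242786) + 214572 = √(-10704 - 242786) + 214572 = √(-253490) + 214572 = I*√253490 + 214572 = 214572 + I*√253490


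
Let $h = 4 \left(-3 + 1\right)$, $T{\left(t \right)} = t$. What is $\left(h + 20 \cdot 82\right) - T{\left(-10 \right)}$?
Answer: $1642$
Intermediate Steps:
$h = -8$ ($h = 4 \left(-2\right) = -8$)
$\left(h + 20 \cdot 82\right) - T{\left(-10 \right)} = \left(-8 + 20 \cdot 82\right) - -10 = \left(-8 + 1640\right) + 10 = 1632 + 10 = 1642$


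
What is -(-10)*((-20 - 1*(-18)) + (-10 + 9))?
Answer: -30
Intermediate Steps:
-(-10)*((-20 - 1*(-18)) + (-10 + 9)) = -(-10)*((-20 + 18) - 1) = -(-10)*(-2 - 1) = -(-10)*(-3) = -1*30 = -30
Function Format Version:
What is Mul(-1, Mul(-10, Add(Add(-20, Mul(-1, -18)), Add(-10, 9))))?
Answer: -30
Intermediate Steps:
Mul(-1, Mul(-10, Add(Add(-20, Mul(-1, -18)), Add(-10, 9)))) = Mul(-1, Mul(-10, Add(Add(-20, 18), -1))) = Mul(-1, Mul(-10, Add(-2, -1))) = Mul(-1, Mul(-10, -3)) = Mul(-1, 30) = -30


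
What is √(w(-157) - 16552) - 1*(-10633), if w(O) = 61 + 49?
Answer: 10633 + I*√16442 ≈ 10633.0 + 128.23*I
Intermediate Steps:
w(O) = 110
√(w(-157) - 16552) - 1*(-10633) = √(110 - 16552) - 1*(-10633) = √(-16442) + 10633 = I*√16442 + 10633 = 10633 + I*√16442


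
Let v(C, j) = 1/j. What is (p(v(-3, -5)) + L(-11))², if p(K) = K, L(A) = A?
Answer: 3136/25 ≈ 125.44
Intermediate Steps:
(p(v(-3, -5)) + L(-11))² = (1/(-5) - 11)² = (-⅕ - 11)² = (-56/5)² = 3136/25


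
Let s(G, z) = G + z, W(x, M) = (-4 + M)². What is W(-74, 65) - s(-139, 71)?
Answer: 3789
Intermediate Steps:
W(-74, 65) - s(-139, 71) = (-4 + 65)² - (-139 + 71) = 61² - 1*(-68) = 3721 + 68 = 3789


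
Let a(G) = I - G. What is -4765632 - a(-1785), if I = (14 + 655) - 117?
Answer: -4767969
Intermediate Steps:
I = 552 (I = 669 - 117 = 552)
a(G) = 552 - G
-4765632 - a(-1785) = -4765632 - (552 - 1*(-1785)) = -4765632 - (552 + 1785) = -4765632 - 1*2337 = -4765632 - 2337 = -4767969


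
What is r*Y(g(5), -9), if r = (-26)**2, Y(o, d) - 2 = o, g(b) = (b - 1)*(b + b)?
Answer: 28392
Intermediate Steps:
g(b) = 2*b*(-1 + b) (g(b) = (-1 + b)*(2*b) = 2*b*(-1 + b))
Y(o, d) = 2 + o
r = 676
r*Y(g(5), -9) = 676*(2 + 2*5*(-1 + 5)) = 676*(2 + 2*5*4) = 676*(2 + 40) = 676*42 = 28392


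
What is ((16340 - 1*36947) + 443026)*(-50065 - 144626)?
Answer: -82241177529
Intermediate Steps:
((16340 - 1*36947) + 443026)*(-50065 - 144626) = ((16340 - 36947) + 443026)*(-194691) = (-20607 + 443026)*(-194691) = 422419*(-194691) = -82241177529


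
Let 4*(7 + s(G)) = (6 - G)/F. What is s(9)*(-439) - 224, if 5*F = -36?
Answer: 134557/48 ≈ 2803.3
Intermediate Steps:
F = -36/5 (F = (⅕)*(-36) = -36/5 ≈ -7.2000)
s(G) = -173/24 + 5*G/144 (s(G) = -7 + ((6 - G)/(-36/5))/4 = -7 + ((6 - G)*(-5/36))/4 = -7 + (-⅚ + 5*G/36)/4 = -7 + (-5/24 + 5*G/144) = -173/24 + 5*G/144)
s(9)*(-439) - 224 = (-173/24 + (5/144)*9)*(-439) - 224 = (-173/24 + 5/16)*(-439) - 224 = -331/48*(-439) - 224 = 145309/48 - 224 = 134557/48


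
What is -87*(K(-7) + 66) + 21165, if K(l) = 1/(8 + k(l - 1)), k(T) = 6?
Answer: 215835/14 ≈ 15417.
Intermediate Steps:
K(l) = 1/14 (K(l) = 1/(8 + 6) = 1/14)
-87*(K(-7) + 66) + 21165 = -87*(1/14 + 66) + 21165 = -87*925/14 + 21165 = -80475/14 + 21165 = 215835/14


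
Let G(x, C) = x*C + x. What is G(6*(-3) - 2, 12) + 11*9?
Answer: -161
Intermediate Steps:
G(x, C) = x + C*x (G(x, C) = C*x + x = x + C*x)
G(6*(-3) - 2, 12) + 11*9 = (6*(-3) - 2)*(1 + 12) + 11*9 = (-18 - 2)*13 + 99 = -20*13 + 99 = -260 + 99 = -161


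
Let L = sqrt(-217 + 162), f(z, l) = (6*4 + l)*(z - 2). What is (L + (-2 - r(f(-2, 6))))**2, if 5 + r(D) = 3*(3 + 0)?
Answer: (6 - I*sqrt(55))**2 ≈ -19.0 - 88.994*I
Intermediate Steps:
f(z, l) = (-2 + z)*(24 + l) (f(z, l) = (24 + l)*(-2 + z) = (-2 + z)*(24 + l))
r(D) = 4 (r(D) = -5 + 3*(3 + 0) = -5 + 3*3 = -5 + 9 = 4)
L = I*sqrt(55) (L = sqrt(-55) = I*sqrt(55) ≈ 7.4162*I)
(L + (-2 - r(f(-2, 6))))**2 = (I*sqrt(55) + (-2 - 1*4))**2 = (I*sqrt(55) + (-2 - 4))**2 = (I*sqrt(55) - 6)**2 = (-6 + I*sqrt(55))**2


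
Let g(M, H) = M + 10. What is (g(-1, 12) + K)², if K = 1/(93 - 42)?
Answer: 211600/2601 ≈ 81.353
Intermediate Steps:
g(M, H) = 10 + M
K = 1/51 ≈ 0.019608
(g(-1, 12) + K)² = ((10 - 1) + 1/51)² = (9 + 1/51)² = (460/51)² = 211600/2601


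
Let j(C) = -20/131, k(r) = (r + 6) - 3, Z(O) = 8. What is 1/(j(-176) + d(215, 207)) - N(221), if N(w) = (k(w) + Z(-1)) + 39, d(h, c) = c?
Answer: -7343156/27097 ≈ -271.00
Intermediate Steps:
k(r) = 3 + r (k(r) = (6 + r) - 3 = 3 + r)
j(C) = -20/131 (j(C) = -20*1/131 = -20/131)
N(w) = 50 + w (N(w) = ((3 + w) + 8) + 39 = (11 + w) + 39 = 50 + w)
1/(j(-176) + d(215, 207)) - N(221) = 1/(-20/131 + 207) - (50 + 221) = 1/(27097/131) - 1*271 = 131/27097 - 271 = -7343156/27097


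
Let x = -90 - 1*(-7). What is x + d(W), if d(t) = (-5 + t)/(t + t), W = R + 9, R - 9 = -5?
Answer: -1075/13 ≈ -82.692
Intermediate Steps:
R = 4 (R = 9 - 5 = 4)
W = 13 (W = 4 + 9 = 13)
d(t) = (-5 + t)/(2*t) (d(t) = (-5 + t)/((2*t)) = (-5 + t)*(1/(2*t)) = (-5 + t)/(2*t))
x = -83 (x = -90 + 7 = -83)
x + d(W) = -83 + (½)*(-5 + 13)/13 = -83 + (½)*(1/13)*8 = -83 + 4/13 = -1075/13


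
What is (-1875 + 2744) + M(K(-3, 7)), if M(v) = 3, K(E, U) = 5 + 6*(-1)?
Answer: 872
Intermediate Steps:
K(E, U) = -1 (K(E, U) = 5 - 6 = -1)
(-1875 + 2744) + M(K(-3, 7)) = (-1875 + 2744) + 3 = 869 + 3 = 872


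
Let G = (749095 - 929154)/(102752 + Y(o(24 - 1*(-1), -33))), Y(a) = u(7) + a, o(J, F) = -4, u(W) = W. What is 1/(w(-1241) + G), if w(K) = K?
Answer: -102755/127699014 ≈ -0.00080467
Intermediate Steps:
Y(a) = 7 + a
G = -180059/102755 (G = (749095 - 929154)/(102752 + (7 - 4)) = -180059/(102752 + 3) = -180059/102755 ≈ -1.7523)
1/(w(-1241) + G) = 1/(-1241 - 180059/102755) = 1/(-127699014/102755) = -102755/127699014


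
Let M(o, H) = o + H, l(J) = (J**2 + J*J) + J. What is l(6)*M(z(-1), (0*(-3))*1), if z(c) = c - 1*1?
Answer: -156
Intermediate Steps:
z(c) = -1 + c (z(c) = c - 1 = -1 + c)
l(J) = J + 2*J**2 (l(J) = (J**2 + J**2) + J = 2*J**2 + J = J + 2*J**2)
M(o, H) = H + o
l(6)*M(z(-1), (0*(-3))*1) = (6*(1 + 2*6))*((0*(-3))*1 + (-1 - 1)) = (6*(1 + 12))*(0*1 - 2) = (6*13)*(0 - 2) = 78*(-2) = -156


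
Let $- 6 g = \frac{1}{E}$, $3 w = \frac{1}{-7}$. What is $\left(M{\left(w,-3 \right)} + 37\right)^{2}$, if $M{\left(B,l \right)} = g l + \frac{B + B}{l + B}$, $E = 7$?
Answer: $\frac{69072721}{50176} \approx 1376.6$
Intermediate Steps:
$w = - \frac{1}{21}$ ($w = \frac{1}{3 \left(-7\right)} = \frac{1}{3} \left(- \frac{1}{7}\right) = - \frac{1}{21} \approx -0.047619$)
$g = - \frac{1}{42}$ ($g = - \frac{1}{6 \cdot 7} = \left(- \frac{1}{6}\right) \frac{1}{7} = - \frac{1}{42} \approx -0.02381$)
$M{\left(B,l \right)} = - \frac{l}{42} + \frac{2 B}{B + l}$ ($M{\left(B,l \right)} = - \frac{l}{42} + \frac{B + B}{l + B} = - \frac{l}{42} + \frac{2 B}{B + l}$)
$\left(M{\left(w,-3 \right)} + 37\right)^{2} = \left(\frac{- \left(-3\right)^{2} + 84 \left(- \frac{1}{21}\right) - \left(- \frac{1}{21}\right) \left(-3\right)}{42 \left(- \frac{1}{21} - 3\right)} + 37\right)^{2} = \left(\frac{\left(-1\right) 9 - 4 - \frac{1}{7}}{42 \left(- \frac{64}{21}\right)} + 37\right)^{2} = \left(\frac{1}{42} \left(- \frac{21}{64}\right) \left(-9 - 4 - \frac{1}{7}\right) + 37\right)^{2} = \left(\frac{1}{42} \left(- \frac{21}{64}\right) \left(- \frac{92}{7}\right) + 37\right)^{2} = \left(\frac{23}{224} + 37\right)^{2} = \left(\frac{8311}{224}\right)^{2} = \frac{69072721}{50176}$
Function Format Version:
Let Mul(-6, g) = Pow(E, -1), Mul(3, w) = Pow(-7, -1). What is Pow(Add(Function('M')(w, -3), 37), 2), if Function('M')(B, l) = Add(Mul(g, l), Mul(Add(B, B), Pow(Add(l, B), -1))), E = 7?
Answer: Rational(69072721, 50176) ≈ 1376.6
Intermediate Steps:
w = Rational(-1, 21) (w = Mul(Rational(1, 3), Pow(-7, -1)) = Mul(Rational(1, 3), Rational(-1, 7)) = Rational(-1, 21) ≈ -0.047619)
g = Rational(-1, 42) (g = Mul(Rational(-1, 6), Pow(7, -1)) = Mul(Rational(-1, 6), Rational(1, 7)) = Rational(-1, 42) ≈ -0.023810)
Function('M')(B, l) = Add(Mul(Rational(-1, 42), l), Mul(2, B, Pow(Add(B, l), -1))) (Function('M')(B, l) = Add(Mul(Rational(-1, 42), l), Mul(Add(B, B), Pow(Add(l, B), -1))) = Add(Mul(Rational(-1, 42), l), Mul(Mul(2, B), Pow(Add(B, l), -1))) = Add(Mul(Rational(-1, 42), l), Mul(2, B, Pow(Add(B, l), -1))))
Pow(Add(Function('M')(w, -3), 37), 2) = Pow(Add(Mul(Rational(1, 42), Pow(Add(Rational(-1, 21), -3), -1), Add(Mul(-1, Pow(-3, 2)), Mul(84, Rational(-1, 21)), Mul(-1, Rational(-1, 21), -3))), 37), 2) = Pow(Add(Mul(Rational(1, 42), Pow(Rational(-64, 21), -1), Add(Mul(-1, 9), -4, Rational(-1, 7))), 37), 2) = Pow(Add(Mul(Rational(1, 42), Rational(-21, 64), Add(-9, -4, Rational(-1, 7))), 37), 2) = Pow(Add(Mul(Rational(1, 42), Rational(-21, 64), Rational(-92, 7)), 37), 2) = Pow(Add(Rational(23, 224), 37), 2) = Pow(Rational(8311, 224), 2) = Rational(69072721, 50176)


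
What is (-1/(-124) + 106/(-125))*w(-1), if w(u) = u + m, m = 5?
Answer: -13019/3875 ≈ -3.3597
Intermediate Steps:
w(u) = 5 + u (w(u) = u + 5 = 5 + u)
(-1/(-124) + 106/(-125))*w(-1) = (-1/(-124) + 106/(-125))*(5 - 1) = (-1*(-1/124) + 106*(-1/125))*4 = (1/124 - 106/125)*4 = -13019/15500*4 = -13019/3875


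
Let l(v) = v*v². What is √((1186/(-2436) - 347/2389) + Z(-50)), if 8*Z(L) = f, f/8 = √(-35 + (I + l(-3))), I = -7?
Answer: √(-5352065744046 + 8466947679204*I*√69)/2909802 ≈ 1.962 + 2.1169*I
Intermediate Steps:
l(v) = v³
f = 8*I*√69 (f = 8*√(-35 + (-7 + (-3)³)) = 8*√(-35 + (-7 - 27)) = 8*√(-35 - 34) = 8*√(-69) = 8*(I*√69) = 8*I*√69 ≈ 66.453*I)
Z(L) = I*√69 (Z(L) = (8*I*√69)/8 = I*√69)
√((1186/(-2436) - 347/2389) + Z(-50)) = √((1186/(-2436) - 347/2389) + I*√69) = √((1186*(-1/2436) - 347*1/2389) + I*√69) = √((-593/1218 - 347/2389) + I*√69) = √(-1839323/2909802 + I*√69)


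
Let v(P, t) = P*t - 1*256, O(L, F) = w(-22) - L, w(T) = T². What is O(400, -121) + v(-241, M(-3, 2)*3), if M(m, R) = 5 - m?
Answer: -5956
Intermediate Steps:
O(L, F) = 484 - L (O(L, F) = (-22)² - L = 484 - L)
v(P, t) = -256 + P*t (v(P, t) = P*t - 256 = -256 + P*t)
O(400, -121) + v(-241, M(-3, 2)*3) = (484 - 1*400) + (-256 - 241*(5 - 1*(-3))*3) = (484 - 400) + (-256 - 241*(5 + 3)*3) = 84 + (-256 - 1928*3) = 84 + (-256 - 241*24) = 84 + (-256 - 5784) = 84 - 6040 = -5956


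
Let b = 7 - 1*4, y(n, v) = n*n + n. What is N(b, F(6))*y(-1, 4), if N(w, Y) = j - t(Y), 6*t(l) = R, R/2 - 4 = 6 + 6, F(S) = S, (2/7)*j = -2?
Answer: 0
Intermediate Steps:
j = -7 (j = (7/2)*(-2) = -7)
R = 32 (R = 8 + 2*(6 + 6) = 8 + 2*12 = 8 + 24 = 32)
y(n, v) = n + n**2 (y(n, v) = n**2 + n = n + n**2)
t(l) = 16/3 (t(l) = (1/6)*32 = 16/3)
b = 3 (b = 7 - 4 = 3)
N(w, Y) = -37/3 (N(w, Y) = -7 - 1*16/3 = -7 - 16/3 = -37/3)
N(b, F(6))*y(-1, 4) = -(-37)*(1 - 1)/3 = -(-37)*0/3 = -37/3*0 = 0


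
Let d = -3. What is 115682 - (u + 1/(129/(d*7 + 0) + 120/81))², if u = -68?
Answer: 86176207393/776161 ≈ 1.1103e+5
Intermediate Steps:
115682 - (u + 1/(129/(d*7 + 0) + 120/81))² = 115682 - (-68 + 1/(129/(-3*7 + 0) + 120/81))² = 115682 - (-68 + 1/(129/(-21 + 0) + 120*(1/81)))² = 115682 - (-68 + 1/(129/(-21) + 40/27))² = 115682 - (-68 + 1/(129*(-1/21) + 40/27))² = 115682 - (-68 + 1/(-43/7 + 40/27))² = 115682 - (-68 + 1/(-881/189))² = 115682 - (-68 - 189/881)² = 115682 - (-60097/881)² = 115682 - 1*3611649409/776161 = 115682 - 3611649409/776161 = 86176207393/776161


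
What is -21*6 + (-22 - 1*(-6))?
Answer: -142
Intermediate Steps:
-21*6 + (-22 - 1*(-6)) = -126 + (-22 + 6) = -126 - 16 = -142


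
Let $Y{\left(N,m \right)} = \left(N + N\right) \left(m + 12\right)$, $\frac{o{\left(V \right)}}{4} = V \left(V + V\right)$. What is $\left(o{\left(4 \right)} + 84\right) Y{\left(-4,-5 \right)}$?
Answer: $-11872$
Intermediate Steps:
$o{\left(V \right)} = 8 V^{2}$ ($o{\left(V \right)} = 4 V \left(V + V\right) = 4 V 2 V = 4 \cdot 2 V^{2} = 8 V^{2}$)
$Y{\left(N,m \right)} = 2 N \left(12 + m\right)$
$\left(o{\left(4 \right)} + 84\right) Y{\left(-4,-5 \right)} = \left(8 \cdot 4^{2} + 84\right) 2 \left(-4\right) \left(12 - 5\right) = \left(8 \cdot 16 + 84\right) 2 \left(-4\right) 7 = \left(128 + 84\right) \left(-56\right) = 212 \left(-56\right) = -11872$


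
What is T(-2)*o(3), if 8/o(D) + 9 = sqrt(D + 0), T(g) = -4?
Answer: 48/13 + 16*sqrt(3)/39 ≈ 4.4029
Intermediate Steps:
o(D) = 8/(-9 + sqrt(D)) (o(D) = 8/(-9 + sqrt(D + 0)) = 8/(-9 + sqrt(D)))
T(-2)*o(3) = -32/(-9 + sqrt(3))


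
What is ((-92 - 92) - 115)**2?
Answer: 89401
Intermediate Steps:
((-92 - 92) - 115)**2 = (-184 - 115)**2 = (-299)**2 = 89401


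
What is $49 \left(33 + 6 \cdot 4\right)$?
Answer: $2793$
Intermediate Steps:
$49 \left(33 + 6 \cdot 4\right) = 49 \left(33 + 24\right) = 49 \cdot 57 = 2793$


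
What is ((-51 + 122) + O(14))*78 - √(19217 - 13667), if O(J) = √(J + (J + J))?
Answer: 5538 - 5*√222 + 78*√42 ≈ 5969.0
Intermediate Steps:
O(J) = √3*√J (O(J) = √(J + 2*J) = √(3*J) = √3*√J)
((-51 + 122) + O(14))*78 - √(19217 - 13667) = ((-51 + 122) + √3*√14)*78 - √(19217 - 13667) = (71 + √42)*78 - √5550 = (5538 + 78*√42) - 5*√222 = 5538 - 5*√222 + 78*√42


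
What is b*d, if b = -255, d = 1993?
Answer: -508215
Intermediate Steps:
b*d = -255*1993 = -508215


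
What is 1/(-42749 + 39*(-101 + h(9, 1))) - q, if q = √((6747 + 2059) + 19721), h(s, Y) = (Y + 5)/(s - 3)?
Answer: -1/46649 - √28527 ≈ -168.90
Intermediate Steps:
h(s, Y) = (5 + Y)/(-3 + s)
q = √28527 (q = √(8806 + 19721) = √28527 ≈ 168.90)
1/(-42749 + 39*(-101 + h(9, 1))) - q = 1/(-42749 + 39*(-101 + (5 + 1)/(-3 + 9))) - √28527 = 1/(-42749 + 39*(-101 + 6/6)) - √28527 = 1/(-42749 + 39*(-101 + (⅙)*6)) - √28527 = 1/(-42749 + 39*(-101 + 1)) - √28527 = 1/(-42749 + 39*(-100)) - √28527 = 1/(-42749 - 3900) - √28527 = 1/(-46649) - √28527 = -1/46649 - √28527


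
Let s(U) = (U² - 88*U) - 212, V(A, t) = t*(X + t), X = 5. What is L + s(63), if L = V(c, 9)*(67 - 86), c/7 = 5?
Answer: -4181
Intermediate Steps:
c = 35 (c = 7*5 = 35)
V(A, t) = t*(5 + t)
L = -2394 (L = (9*(5 + 9))*(67 - 86) = (9*14)*(-19) = 126*(-19) = -2394)
s(U) = -212 + U² - 88*U
L + s(63) = -2394 + (-212 + 63² - 88*63) = -2394 + (-212 + 3969 - 5544) = -2394 - 1787 = -4181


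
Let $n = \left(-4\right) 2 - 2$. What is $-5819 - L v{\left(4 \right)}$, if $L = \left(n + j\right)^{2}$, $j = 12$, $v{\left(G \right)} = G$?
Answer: $-5835$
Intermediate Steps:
$n = -10$ ($n = -8 - 2 = -10$)
$L = 4$ ($L = \left(-10 + 12\right)^{2} = 2^{2} = 4$)
$-5819 - L v{\left(4 \right)} = -5819 - 4 \cdot 4 = -5819 - 16 = -5835$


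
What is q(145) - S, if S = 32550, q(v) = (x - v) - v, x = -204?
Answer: -33044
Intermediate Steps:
q(v) = -204 - 2*v (q(v) = (-204 - v) - v = -204 - 2*v)
q(145) - S = (-204 - 2*145) - 1*32550 = (-204 - 290) - 32550 = -494 - 32550 = -33044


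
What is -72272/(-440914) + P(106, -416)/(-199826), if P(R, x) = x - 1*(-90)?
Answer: 3646390659/22026520241 ≈ 0.16555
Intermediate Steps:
P(R, x) = 90 + x (P(R, x) = x + 90 = 90 + x)
-72272/(-440914) + P(106, -416)/(-199826) = -72272/(-440914) + (90 - 416)/(-199826) = -72272*(-1/440914) - 326*(-1/199826) = 36136/220457 + 163/99913 = 3646390659/22026520241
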